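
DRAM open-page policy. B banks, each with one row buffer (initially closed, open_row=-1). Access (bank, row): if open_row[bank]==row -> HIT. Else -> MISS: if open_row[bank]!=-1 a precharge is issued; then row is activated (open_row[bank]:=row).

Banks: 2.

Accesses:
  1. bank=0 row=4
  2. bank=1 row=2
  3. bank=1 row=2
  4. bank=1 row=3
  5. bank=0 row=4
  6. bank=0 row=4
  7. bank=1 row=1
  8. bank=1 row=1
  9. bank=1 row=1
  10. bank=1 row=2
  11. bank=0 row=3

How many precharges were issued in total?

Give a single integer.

Answer: 4

Derivation:
Acc 1: bank0 row4 -> MISS (open row4); precharges=0
Acc 2: bank1 row2 -> MISS (open row2); precharges=0
Acc 3: bank1 row2 -> HIT
Acc 4: bank1 row3 -> MISS (open row3); precharges=1
Acc 5: bank0 row4 -> HIT
Acc 6: bank0 row4 -> HIT
Acc 7: bank1 row1 -> MISS (open row1); precharges=2
Acc 8: bank1 row1 -> HIT
Acc 9: bank1 row1 -> HIT
Acc 10: bank1 row2 -> MISS (open row2); precharges=3
Acc 11: bank0 row3 -> MISS (open row3); precharges=4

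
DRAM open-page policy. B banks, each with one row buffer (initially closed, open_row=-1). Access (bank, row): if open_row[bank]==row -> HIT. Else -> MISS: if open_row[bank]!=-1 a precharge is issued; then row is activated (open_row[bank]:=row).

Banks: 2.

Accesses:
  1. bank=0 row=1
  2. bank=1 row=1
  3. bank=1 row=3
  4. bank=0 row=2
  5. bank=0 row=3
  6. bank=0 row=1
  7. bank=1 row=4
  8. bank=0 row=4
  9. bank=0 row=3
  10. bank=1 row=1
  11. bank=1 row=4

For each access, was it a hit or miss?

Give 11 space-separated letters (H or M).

Acc 1: bank0 row1 -> MISS (open row1); precharges=0
Acc 2: bank1 row1 -> MISS (open row1); precharges=0
Acc 3: bank1 row3 -> MISS (open row3); precharges=1
Acc 4: bank0 row2 -> MISS (open row2); precharges=2
Acc 5: bank0 row3 -> MISS (open row3); precharges=3
Acc 6: bank0 row1 -> MISS (open row1); precharges=4
Acc 7: bank1 row4 -> MISS (open row4); precharges=5
Acc 8: bank0 row4 -> MISS (open row4); precharges=6
Acc 9: bank0 row3 -> MISS (open row3); precharges=7
Acc 10: bank1 row1 -> MISS (open row1); precharges=8
Acc 11: bank1 row4 -> MISS (open row4); precharges=9

Answer: M M M M M M M M M M M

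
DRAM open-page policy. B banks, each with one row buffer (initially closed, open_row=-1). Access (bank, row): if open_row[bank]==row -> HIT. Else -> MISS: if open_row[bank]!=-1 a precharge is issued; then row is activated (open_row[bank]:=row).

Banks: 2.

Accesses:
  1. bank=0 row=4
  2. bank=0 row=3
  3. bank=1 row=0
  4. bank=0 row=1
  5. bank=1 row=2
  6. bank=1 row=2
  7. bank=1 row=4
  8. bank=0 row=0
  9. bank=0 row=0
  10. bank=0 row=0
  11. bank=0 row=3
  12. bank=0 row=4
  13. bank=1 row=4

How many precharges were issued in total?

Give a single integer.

Acc 1: bank0 row4 -> MISS (open row4); precharges=0
Acc 2: bank0 row3 -> MISS (open row3); precharges=1
Acc 3: bank1 row0 -> MISS (open row0); precharges=1
Acc 4: bank0 row1 -> MISS (open row1); precharges=2
Acc 5: bank1 row2 -> MISS (open row2); precharges=3
Acc 6: bank1 row2 -> HIT
Acc 7: bank1 row4 -> MISS (open row4); precharges=4
Acc 8: bank0 row0 -> MISS (open row0); precharges=5
Acc 9: bank0 row0 -> HIT
Acc 10: bank0 row0 -> HIT
Acc 11: bank0 row3 -> MISS (open row3); precharges=6
Acc 12: bank0 row4 -> MISS (open row4); precharges=7
Acc 13: bank1 row4 -> HIT

Answer: 7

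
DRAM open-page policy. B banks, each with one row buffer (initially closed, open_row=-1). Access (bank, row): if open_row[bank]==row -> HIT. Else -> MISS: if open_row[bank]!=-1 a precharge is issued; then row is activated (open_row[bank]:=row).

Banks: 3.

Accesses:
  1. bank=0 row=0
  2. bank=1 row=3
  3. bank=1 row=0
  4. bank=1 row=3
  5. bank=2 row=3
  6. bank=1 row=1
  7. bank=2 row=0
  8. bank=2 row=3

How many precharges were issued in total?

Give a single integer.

Answer: 5

Derivation:
Acc 1: bank0 row0 -> MISS (open row0); precharges=0
Acc 2: bank1 row3 -> MISS (open row3); precharges=0
Acc 3: bank1 row0 -> MISS (open row0); precharges=1
Acc 4: bank1 row3 -> MISS (open row3); precharges=2
Acc 5: bank2 row3 -> MISS (open row3); precharges=2
Acc 6: bank1 row1 -> MISS (open row1); precharges=3
Acc 7: bank2 row0 -> MISS (open row0); precharges=4
Acc 8: bank2 row3 -> MISS (open row3); precharges=5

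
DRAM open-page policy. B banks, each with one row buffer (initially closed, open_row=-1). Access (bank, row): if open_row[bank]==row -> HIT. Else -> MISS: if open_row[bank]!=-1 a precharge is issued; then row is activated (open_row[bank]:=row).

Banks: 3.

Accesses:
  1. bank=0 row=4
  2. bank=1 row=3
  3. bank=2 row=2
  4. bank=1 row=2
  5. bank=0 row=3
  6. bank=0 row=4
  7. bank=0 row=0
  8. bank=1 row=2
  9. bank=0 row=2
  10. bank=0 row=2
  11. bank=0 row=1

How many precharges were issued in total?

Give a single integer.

Acc 1: bank0 row4 -> MISS (open row4); precharges=0
Acc 2: bank1 row3 -> MISS (open row3); precharges=0
Acc 3: bank2 row2 -> MISS (open row2); precharges=0
Acc 4: bank1 row2 -> MISS (open row2); precharges=1
Acc 5: bank0 row3 -> MISS (open row3); precharges=2
Acc 6: bank0 row4 -> MISS (open row4); precharges=3
Acc 7: bank0 row0 -> MISS (open row0); precharges=4
Acc 8: bank1 row2 -> HIT
Acc 9: bank0 row2 -> MISS (open row2); precharges=5
Acc 10: bank0 row2 -> HIT
Acc 11: bank0 row1 -> MISS (open row1); precharges=6

Answer: 6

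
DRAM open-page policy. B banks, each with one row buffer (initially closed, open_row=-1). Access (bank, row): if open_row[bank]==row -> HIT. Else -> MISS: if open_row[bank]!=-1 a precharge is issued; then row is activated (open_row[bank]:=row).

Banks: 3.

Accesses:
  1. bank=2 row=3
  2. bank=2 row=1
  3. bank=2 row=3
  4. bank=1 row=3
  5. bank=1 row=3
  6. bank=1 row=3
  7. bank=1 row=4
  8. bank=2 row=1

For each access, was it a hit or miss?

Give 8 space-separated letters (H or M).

Acc 1: bank2 row3 -> MISS (open row3); precharges=0
Acc 2: bank2 row1 -> MISS (open row1); precharges=1
Acc 3: bank2 row3 -> MISS (open row3); precharges=2
Acc 4: bank1 row3 -> MISS (open row3); precharges=2
Acc 5: bank1 row3 -> HIT
Acc 6: bank1 row3 -> HIT
Acc 7: bank1 row4 -> MISS (open row4); precharges=3
Acc 8: bank2 row1 -> MISS (open row1); precharges=4

Answer: M M M M H H M M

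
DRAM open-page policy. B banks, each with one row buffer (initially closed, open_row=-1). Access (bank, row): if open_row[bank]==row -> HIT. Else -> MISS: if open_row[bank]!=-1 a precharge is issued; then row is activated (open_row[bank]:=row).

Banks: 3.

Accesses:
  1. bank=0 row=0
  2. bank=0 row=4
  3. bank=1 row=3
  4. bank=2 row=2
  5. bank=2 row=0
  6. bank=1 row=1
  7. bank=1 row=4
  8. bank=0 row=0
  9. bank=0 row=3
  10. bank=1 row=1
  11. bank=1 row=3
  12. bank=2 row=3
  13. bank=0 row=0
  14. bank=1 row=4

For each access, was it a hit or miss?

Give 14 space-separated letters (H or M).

Answer: M M M M M M M M M M M M M M

Derivation:
Acc 1: bank0 row0 -> MISS (open row0); precharges=0
Acc 2: bank0 row4 -> MISS (open row4); precharges=1
Acc 3: bank1 row3 -> MISS (open row3); precharges=1
Acc 4: bank2 row2 -> MISS (open row2); precharges=1
Acc 5: bank2 row0 -> MISS (open row0); precharges=2
Acc 6: bank1 row1 -> MISS (open row1); precharges=3
Acc 7: bank1 row4 -> MISS (open row4); precharges=4
Acc 8: bank0 row0 -> MISS (open row0); precharges=5
Acc 9: bank0 row3 -> MISS (open row3); precharges=6
Acc 10: bank1 row1 -> MISS (open row1); precharges=7
Acc 11: bank1 row3 -> MISS (open row3); precharges=8
Acc 12: bank2 row3 -> MISS (open row3); precharges=9
Acc 13: bank0 row0 -> MISS (open row0); precharges=10
Acc 14: bank1 row4 -> MISS (open row4); precharges=11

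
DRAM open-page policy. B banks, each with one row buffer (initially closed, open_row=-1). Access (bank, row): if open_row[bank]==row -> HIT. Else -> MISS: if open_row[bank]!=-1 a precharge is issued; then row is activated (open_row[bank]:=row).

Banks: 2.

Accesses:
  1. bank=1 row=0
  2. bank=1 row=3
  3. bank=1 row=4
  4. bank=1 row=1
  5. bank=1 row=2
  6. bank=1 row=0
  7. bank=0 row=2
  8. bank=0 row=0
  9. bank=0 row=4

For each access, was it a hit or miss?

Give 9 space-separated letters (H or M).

Acc 1: bank1 row0 -> MISS (open row0); precharges=0
Acc 2: bank1 row3 -> MISS (open row3); precharges=1
Acc 3: bank1 row4 -> MISS (open row4); precharges=2
Acc 4: bank1 row1 -> MISS (open row1); precharges=3
Acc 5: bank1 row2 -> MISS (open row2); precharges=4
Acc 6: bank1 row0 -> MISS (open row0); precharges=5
Acc 7: bank0 row2 -> MISS (open row2); precharges=5
Acc 8: bank0 row0 -> MISS (open row0); precharges=6
Acc 9: bank0 row4 -> MISS (open row4); precharges=7

Answer: M M M M M M M M M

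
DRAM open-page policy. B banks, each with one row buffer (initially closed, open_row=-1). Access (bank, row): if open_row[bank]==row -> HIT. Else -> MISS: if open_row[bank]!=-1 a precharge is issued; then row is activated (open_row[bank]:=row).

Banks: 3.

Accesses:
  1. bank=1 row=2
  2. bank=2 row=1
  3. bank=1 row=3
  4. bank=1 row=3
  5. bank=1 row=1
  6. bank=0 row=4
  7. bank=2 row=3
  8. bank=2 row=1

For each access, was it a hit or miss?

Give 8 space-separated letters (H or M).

Answer: M M M H M M M M

Derivation:
Acc 1: bank1 row2 -> MISS (open row2); precharges=0
Acc 2: bank2 row1 -> MISS (open row1); precharges=0
Acc 3: bank1 row3 -> MISS (open row3); precharges=1
Acc 4: bank1 row3 -> HIT
Acc 5: bank1 row1 -> MISS (open row1); precharges=2
Acc 6: bank0 row4 -> MISS (open row4); precharges=2
Acc 7: bank2 row3 -> MISS (open row3); precharges=3
Acc 8: bank2 row1 -> MISS (open row1); precharges=4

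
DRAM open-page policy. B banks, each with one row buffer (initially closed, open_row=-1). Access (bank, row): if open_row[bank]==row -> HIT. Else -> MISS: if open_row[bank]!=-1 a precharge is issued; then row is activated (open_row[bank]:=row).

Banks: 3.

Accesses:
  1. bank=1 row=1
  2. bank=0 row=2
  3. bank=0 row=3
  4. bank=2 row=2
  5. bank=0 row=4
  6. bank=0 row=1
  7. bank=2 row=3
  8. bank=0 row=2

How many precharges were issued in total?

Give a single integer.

Answer: 5

Derivation:
Acc 1: bank1 row1 -> MISS (open row1); precharges=0
Acc 2: bank0 row2 -> MISS (open row2); precharges=0
Acc 3: bank0 row3 -> MISS (open row3); precharges=1
Acc 4: bank2 row2 -> MISS (open row2); precharges=1
Acc 5: bank0 row4 -> MISS (open row4); precharges=2
Acc 6: bank0 row1 -> MISS (open row1); precharges=3
Acc 7: bank2 row3 -> MISS (open row3); precharges=4
Acc 8: bank0 row2 -> MISS (open row2); precharges=5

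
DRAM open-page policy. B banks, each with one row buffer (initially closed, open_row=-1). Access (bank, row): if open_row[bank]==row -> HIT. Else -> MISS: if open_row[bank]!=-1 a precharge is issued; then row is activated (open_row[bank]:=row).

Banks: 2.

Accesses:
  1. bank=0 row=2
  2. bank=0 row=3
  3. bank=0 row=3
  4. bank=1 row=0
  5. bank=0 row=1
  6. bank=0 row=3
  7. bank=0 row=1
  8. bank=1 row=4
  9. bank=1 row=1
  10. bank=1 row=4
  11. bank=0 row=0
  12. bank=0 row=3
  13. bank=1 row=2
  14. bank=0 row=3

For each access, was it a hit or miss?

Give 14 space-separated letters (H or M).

Answer: M M H M M M M M M M M M M H

Derivation:
Acc 1: bank0 row2 -> MISS (open row2); precharges=0
Acc 2: bank0 row3 -> MISS (open row3); precharges=1
Acc 3: bank0 row3 -> HIT
Acc 4: bank1 row0 -> MISS (open row0); precharges=1
Acc 5: bank0 row1 -> MISS (open row1); precharges=2
Acc 6: bank0 row3 -> MISS (open row3); precharges=3
Acc 7: bank0 row1 -> MISS (open row1); precharges=4
Acc 8: bank1 row4 -> MISS (open row4); precharges=5
Acc 9: bank1 row1 -> MISS (open row1); precharges=6
Acc 10: bank1 row4 -> MISS (open row4); precharges=7
Acc 11: bank0 row0 -> MISS (open row0); precharges=8
Acc 12: bank0 row3 -> MISS (open row3); precharges=9
Acc 13: bank1 row2 -> MISS (open row2); precharges=10
Acc 14: bank0 row3 -> HIT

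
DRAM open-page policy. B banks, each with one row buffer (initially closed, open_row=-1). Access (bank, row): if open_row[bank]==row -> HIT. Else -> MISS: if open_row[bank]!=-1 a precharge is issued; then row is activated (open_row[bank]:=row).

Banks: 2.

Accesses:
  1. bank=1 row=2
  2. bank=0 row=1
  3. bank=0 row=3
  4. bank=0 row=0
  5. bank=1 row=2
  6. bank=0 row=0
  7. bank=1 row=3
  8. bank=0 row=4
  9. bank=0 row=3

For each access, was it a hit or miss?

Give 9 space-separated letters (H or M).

Answer: M M M M H H M M M

Derivation:
Acc 1: bank1 row2 -> MISS (open row2); precharges=0
Acc 2: bank0 row1 -> MISS (open row1); precharges=0
Acc 3: bank0 row3 -> MISS (open row3); precharges=1
Acc 4: bank0 row0 -> MISS (open row0); precharges=2
Acc 5: bank1 row2 -> HIT
Acc 6: bank0 row0 -> HIT
Acc 7: bank1 row3 -> MISS (open row3); precharges=3
Acc 8: bank0 row4 -> MISS (open row4); precharges=4
Acc 9: bank0 row3 -> MISS (open row3); precharges=5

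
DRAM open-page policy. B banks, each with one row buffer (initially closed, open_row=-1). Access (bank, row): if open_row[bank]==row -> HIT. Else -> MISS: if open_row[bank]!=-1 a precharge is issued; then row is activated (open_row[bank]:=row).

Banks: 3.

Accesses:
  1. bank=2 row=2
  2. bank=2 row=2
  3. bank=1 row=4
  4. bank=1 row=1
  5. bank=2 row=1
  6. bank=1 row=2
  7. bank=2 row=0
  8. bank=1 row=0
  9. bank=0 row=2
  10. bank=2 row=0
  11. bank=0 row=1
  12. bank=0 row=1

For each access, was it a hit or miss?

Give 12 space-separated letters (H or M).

Acc 1: bank2 row2 -> MISS (open row2); precharges=0
Acc 2: bank2 row2 -> HIT
Acc 3: bank1 row4 -> MISS (open row4); precharges=0
Acc 4: bank1 row1 -> MISS (open row1); precharges=1
Acc 5: bank2 row1 -> MISS (open row1); precharges=2
Acc 6: bank1 row2 -> MISS (open row2); precharges=3
Acc 7: bank2 row0 -> MISS (open row0); precharges=4
Acc 8: bank1 row0 -> MISS (open row0); precharges=5
Acc 9: bank0 row2 -> MISS (open row2); precharges=5
Acc 10: bank2 row0 -> HIT
Acc 11: bank0 row1 -> MISS (open row1); precharges=6
Acc 12: bank0 row1 -> HIT

Answer: M H M M M M M M M H M H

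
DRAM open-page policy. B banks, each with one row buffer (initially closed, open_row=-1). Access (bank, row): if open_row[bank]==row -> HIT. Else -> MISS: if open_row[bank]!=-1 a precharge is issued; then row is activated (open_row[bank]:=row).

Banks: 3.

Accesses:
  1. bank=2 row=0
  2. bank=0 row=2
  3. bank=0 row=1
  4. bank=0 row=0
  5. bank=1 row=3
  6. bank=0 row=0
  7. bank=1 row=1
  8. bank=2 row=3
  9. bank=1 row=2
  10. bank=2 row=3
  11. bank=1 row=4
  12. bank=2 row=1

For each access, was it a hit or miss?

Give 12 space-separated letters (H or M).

Acc 1: bank2 row0 -> MISS (open row0); precharges=0
Acc 2: bank0 row2 -> MISS (open row2); precharges=0
Acc 3: bank0 row1 -> MISS (open row1); precharges=1
Acc 4: bank0 row0 -> MISS (open row0); precharges=2
Acc 5: bank1 row3 -> MISS (open row3); precharges=2
Acc 6: bank0 row0 -> HIT
Acc 7: bank1 row1 -> MISS (open row1); precharges=3
Acc 8: bank2 row3 -> MISS (open row3); precharges=4
Acc 9: bank1 row2 -> MISS (open row2); precharges=5
Acc 10: bank2 row3 -> HIT
Acc 11: bank1 row4 -> MISS (open row4); precharges=6
Acc 12: bank2 row1 -> MISS (open row1); precharges=7

Answer: M M M M M H M M M H M M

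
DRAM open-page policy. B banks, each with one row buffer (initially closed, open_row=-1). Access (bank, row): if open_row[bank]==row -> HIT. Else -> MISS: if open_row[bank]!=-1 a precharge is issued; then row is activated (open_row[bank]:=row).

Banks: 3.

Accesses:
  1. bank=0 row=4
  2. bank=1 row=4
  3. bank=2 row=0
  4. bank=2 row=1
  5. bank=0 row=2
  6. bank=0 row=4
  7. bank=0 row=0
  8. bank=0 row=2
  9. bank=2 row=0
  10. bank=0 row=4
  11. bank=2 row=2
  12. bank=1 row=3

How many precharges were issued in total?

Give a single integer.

Acc 1: bank0 row4 -> MISS (open row4); precharges=0
Acc 2: bank1 row4 -> MISS (open row4); precharges=0
Acc 3: bank2 row0 -> MISS (open row0); precharges=0
Acc 4: bank2 row1 -> MISS (open row1); precharges=1
Acc 5: bank0 row2 -> MISS (open row2); precharges=2
Acc 6: bank0 row4 -> MISS (open row4); precharges=3
Acc 7: bank0 row0 -> MISS (open row0); precharges=4
Acc 8: bank0 row2 -> MISS (open row2); precharges=5
Acc 9: bank2 row0 -> MISS (open row0); precharges=6
Acc 10: bank0 row4 -> MISS (open row4); precharges=7
Acc 11: bank2 row2 -> MISS (open row2); precharges=8
Acc 12: bank1 row3 -> MISS (open row3); precharges=9

Answer: 9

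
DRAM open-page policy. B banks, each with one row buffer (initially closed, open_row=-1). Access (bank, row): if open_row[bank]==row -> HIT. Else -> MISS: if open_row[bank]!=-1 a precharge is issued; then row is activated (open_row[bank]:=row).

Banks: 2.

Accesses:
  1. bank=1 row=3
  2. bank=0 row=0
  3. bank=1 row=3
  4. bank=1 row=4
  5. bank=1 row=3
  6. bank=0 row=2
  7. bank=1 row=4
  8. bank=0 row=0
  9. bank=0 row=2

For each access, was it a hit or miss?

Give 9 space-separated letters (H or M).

Answer: M M H M M M M M M

Derivation:
Acc 1: bank1 row3 -> MISS (open row3); precharges=0
Acc 2: bank0 row0 -> MISS (open row0); precharges=0
Acc 3: bank1 row3 -> HIT
Acc 4: bank1 row4 -> MISS (open row4); precharges=1
Acc 5: bank1 row3 -> MISS (open row3); precharges=2
Acc 6: bank0 row2 -> MISS (open row2); precharges=3
Acc 7: bank1 row4 -> MISS (open row4); precharges=4
Acc 8: bank0 row0 -> MISS (open row0); precharges=5
Acc 9: bank0 row2 -> MISS (open row2); precharges=6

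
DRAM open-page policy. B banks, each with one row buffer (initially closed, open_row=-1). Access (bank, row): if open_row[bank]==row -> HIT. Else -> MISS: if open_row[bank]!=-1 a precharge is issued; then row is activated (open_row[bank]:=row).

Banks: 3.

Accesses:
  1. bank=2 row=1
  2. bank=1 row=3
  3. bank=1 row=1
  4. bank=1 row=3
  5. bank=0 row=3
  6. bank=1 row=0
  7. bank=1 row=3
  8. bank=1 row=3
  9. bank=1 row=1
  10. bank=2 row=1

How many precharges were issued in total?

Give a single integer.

Acc 1: bank2 row1 -> MISS (open row1); precharges=0
Acc 2: bank1 row3 -> MISS (open row3); precharges=0
Acc 3: bank1 row1 -> MISS (open row1); precharges=1
Acc 4: bank1 row3 -> MISS (open row3); precharges=2
Acc 5: bank0 row3 -> MISS (open row3); precharges=2
Acc 6: bank1 row0 -> MISS (open row0); precharges=3
Acc 7: bank1 row3 -> MISS (open row3); precharges=4
Acc 8: bank1 row3 -> HIT
Acc 9: bank1 row1 -> MISS (open row1); precharges=5
Acc 10: bank2 row1 -> HIT

Answer: 5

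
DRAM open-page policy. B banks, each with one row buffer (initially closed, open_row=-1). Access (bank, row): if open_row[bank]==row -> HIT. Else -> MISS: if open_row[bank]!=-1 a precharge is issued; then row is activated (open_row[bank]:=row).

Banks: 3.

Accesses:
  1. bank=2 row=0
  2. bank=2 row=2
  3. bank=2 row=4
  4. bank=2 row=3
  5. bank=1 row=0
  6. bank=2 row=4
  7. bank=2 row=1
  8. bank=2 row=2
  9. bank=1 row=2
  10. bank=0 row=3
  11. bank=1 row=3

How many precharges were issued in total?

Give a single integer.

Answer: 8

Derivation:
Acc 1: bank2 row0 -> MISS (open row0); precharges=0
Acc 2: bank2 row2 -> MISS (open row2); precharges=1
Acc 3: bank2 row4 -> MISS (open row4); precharges=2
Acc 4: bank2 row3 -> MISS (open row3); precharges=3
Acc 5: bank1 row0 -> MISS (open row0); precharges=3
Acc 6: bank2 row4 -> MISS (open row4); precharges=4
Acc 7: bank2 row1 -> MISS (open row1); precharges=5
Acc 8: bank2 row2 -> MISS (open row2); precharges=6
Acc 9: bank1 row2 -> MISS (open row2); precharges=7
Acc 10: bank0 row3 -> MISS (open row3); precharges=7
Acc 11: bank1 row3 -> MISS (open row3); precharges=8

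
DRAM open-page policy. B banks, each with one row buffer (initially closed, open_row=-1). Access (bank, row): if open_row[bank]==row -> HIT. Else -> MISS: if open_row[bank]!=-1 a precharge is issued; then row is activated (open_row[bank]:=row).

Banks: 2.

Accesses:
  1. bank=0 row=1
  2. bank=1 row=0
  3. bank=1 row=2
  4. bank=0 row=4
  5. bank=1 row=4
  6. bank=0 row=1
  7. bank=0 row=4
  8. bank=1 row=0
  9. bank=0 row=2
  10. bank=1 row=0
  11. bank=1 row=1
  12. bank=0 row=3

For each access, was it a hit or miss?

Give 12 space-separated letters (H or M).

Answer: M M M M M M M M M H M M

Derivation:
Acc 1: bank0 row1 -> MISS (open row1); precharges=0
Acc 2: bank1 row0 -> MISS (open row0); precharges=0
Acc 3: bank1 row2 -> MISS (open row2); precharges=1
Acc 4: bank0 row4 -> MISS (open row4); precharges=2
Acc 5: bank1 row4 -> MISS (open row4); precharges=3
Acc 6: bank0 row1 -> MISS (open row1); precharges=4
Acc 7: bank0 row4 -> MISS (open row4); precharges=5
Acc 8: bank1 row0 -> MISS (open row0); precharges=6
Acc 9: bank0 row2 -> MISS (open row2); precharges=7
Acc 10: bank1 row0 -> HIT
Acc 11: bank1 row1 -> MISS (open row1); precharges=8
Acc 12: bank0 row3 -> MISS (open row3); precharges=9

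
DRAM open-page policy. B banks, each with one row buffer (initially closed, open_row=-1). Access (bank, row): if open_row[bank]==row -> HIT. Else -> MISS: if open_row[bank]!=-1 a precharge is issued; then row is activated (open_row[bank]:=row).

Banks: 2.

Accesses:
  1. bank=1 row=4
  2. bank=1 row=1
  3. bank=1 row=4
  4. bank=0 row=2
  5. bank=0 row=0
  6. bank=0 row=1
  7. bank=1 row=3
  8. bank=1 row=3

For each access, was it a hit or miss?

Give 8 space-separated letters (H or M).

Acc 1: bank1 row4 -> MISS (open row4); precharges=0
Acc 2: bank1 row1 -> MISS (open row1); precharges=1
Acc 3: bank1 row4 -> MISS (open row4); precharges=2
Acc 4: bank0 row2 -> MISS (open row2); precharges=2
Acc 5: bank0 row0 -> MISS (open row0); precharges=3
Acc 6: bank0 row1 -> MISS (open row1); precharges=4
Acc 7: bank1 row3 -> MISS (open row3); precharges=5
Acc 8: bank1 row3 -> HIT

Answer: M M M M M M M H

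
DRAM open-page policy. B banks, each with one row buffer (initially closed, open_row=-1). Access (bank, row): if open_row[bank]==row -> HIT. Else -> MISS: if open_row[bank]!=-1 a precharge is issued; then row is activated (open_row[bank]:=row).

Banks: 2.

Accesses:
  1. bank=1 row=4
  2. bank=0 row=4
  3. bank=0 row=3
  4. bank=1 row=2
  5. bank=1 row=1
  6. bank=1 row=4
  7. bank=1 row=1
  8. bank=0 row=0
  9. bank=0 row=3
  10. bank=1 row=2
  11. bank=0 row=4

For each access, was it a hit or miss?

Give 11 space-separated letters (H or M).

Answer: M M M M M M M M M M M

Derivation:
Acc 1: bank1 row4 -> MISS (open row4); precharges=0
Acc 2: bank0 row4 -> MISS (open row4); precharges=0
Acc 3: bank0 row3 -> MISS (open row3); precharges=1
Acc 4: bank1 row2 -> MISS (open row2); precharges=2
Acc 5: bank1 row1 -> MISS (open row1); precharges=3
Acc 6: bank1 row4 -> MISS (open row4); precharges=4
Acc 7: bank1 row1 -> MISS (open row1); precharges=5
Acc 8: bank0 row0 -> MISS (open row0); precharges=6
Acc 9: bank0 row3 -> MISS (open row3); precharges=7
Acc 10: bank1 row2 -> MISS (open row2); precharges=8
Acc 11: bank0 row4 -> MISS (open row4); precharges=9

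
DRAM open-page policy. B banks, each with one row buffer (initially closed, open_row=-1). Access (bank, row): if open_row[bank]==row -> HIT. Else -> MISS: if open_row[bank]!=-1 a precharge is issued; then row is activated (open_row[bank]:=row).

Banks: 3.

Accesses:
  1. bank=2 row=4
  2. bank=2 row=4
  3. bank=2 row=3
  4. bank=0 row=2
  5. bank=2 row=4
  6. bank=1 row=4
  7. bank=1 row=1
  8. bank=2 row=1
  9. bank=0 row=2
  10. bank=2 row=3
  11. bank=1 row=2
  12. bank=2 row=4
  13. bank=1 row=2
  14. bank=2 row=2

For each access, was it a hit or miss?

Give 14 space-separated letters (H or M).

Acc 1: bank2 row4 -> MISS (open row4); precharges=0
Acc 2: bank2 row4 -> HIT
Acc 3: bank2 row3 -> MISS (open row3); precharges=1
Acc 4: bank0 row2 -> MISS (open row2); precharges=1
Acc 5: bank2 row4 -> MISS (open row4); precharges=2
Acc 6: bank1 row4 -> MISS (open row4); precharges=2
Acc 7: bank1 row1 -> MISS (open row1); precharges=3
Acc 8: bank2 row1 -> MISS (open row1); precharges=4
Acc 9: bank0 row2 -> HIT
Acc 10: bank2 row3 -> MISS (open row3); precharges=5
Acc 11: bank1 row2 -> MISS (open row2); precharges=6
Acc 12: bank2 row4 -> MISS (open row4); precharges=7
Acc 13: bank1 row2 -> HIT
Acc 14: bank2 row2 -> MISS (open row2); precharges=8

Answer: M H M M M M M M H M M M H M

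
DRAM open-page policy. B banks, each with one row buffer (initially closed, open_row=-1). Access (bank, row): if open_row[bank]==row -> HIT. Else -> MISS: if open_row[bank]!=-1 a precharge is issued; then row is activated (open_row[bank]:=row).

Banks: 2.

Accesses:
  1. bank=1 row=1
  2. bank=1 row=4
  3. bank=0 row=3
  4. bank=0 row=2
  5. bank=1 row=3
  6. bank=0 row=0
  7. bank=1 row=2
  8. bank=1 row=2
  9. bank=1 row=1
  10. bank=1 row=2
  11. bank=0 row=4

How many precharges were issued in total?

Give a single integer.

Acc 1: bank1 row1 -> MISS (open row1); precharges=0
Acc 2: bank1 row4 -> MISS (open row4); precharges=1
Acc 3: bank0 row3 -> MISS (open row3); precharges=1
Acc 4: bank0 row2 -> MISS (open row2); precharges=2
Acc 5: bank1 row3 -> MISS (open row3); precharges=3
Acc 6: bank0 row0 -> MISS (open row0); precharges=4
Acc 7: bank1 row2 -> MISS (open row2); precharges=5
Acc 8: bank1 row2 -> HIT
Acc 9: bank1 row1 -> MISS (open row1); precharges=6
Acc 10: bank1 row2 -> MISS (open row2); precharges=7
Acc 11: bank0 row4 -> MISS (open row4); precharges=8

Answer: 8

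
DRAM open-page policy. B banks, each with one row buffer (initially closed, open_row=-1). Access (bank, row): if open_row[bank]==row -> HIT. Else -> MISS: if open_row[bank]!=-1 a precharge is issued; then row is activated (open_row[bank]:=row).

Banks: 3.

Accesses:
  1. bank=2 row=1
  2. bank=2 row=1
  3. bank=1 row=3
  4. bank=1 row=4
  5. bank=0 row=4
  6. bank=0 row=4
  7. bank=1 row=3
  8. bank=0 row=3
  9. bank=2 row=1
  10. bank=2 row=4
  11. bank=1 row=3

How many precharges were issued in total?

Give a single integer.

Answer: 4

Derivation:
Acc 1: bank2 row1 -> MISS (open row1); precharges=0
Acc 2: bank2 row1 -> HIT
Acc 3: bank1 row3 -> MISS (open row3); precharges=0
Acc 4: bank1 row4 -> MISS (open row4); precharges=1
Acc 5: bank0 row4 -> MISS (open row4); precharges=1
Acc 6: bank0 row4 -> HIT
Acc 7: bank1 row3 -> MISS (open row3); precharges=2
Acc 8: bank0 row3 -> MISS (open row3); precharges=3
Acc 9: bank2 row1 -> HIT
Acc 10: bank2 row4 -> MISS (open row4); precharges=4
Acc 11: bank1 row3 -> HIT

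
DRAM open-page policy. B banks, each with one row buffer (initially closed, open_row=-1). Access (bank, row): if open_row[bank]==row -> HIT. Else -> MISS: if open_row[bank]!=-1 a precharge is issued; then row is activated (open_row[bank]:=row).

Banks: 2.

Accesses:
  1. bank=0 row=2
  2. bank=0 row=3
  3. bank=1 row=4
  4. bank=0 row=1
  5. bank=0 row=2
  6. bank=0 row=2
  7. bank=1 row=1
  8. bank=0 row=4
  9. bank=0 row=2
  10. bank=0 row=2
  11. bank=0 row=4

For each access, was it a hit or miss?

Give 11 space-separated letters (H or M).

Acc 1: bank0 row2 -> MISS (open row2); precharges=0
Acc 2: bank0 row3 -> MISS (open row3); precharges=1
Acc 3: bank1 row4 -> MISS (open row4); precharges=1
Acc 4: bank0 row1 -> MISS (open row1); precharges=2
Acc 5: bank0 row2 -> MISS (open row2); precharges=3
Acc 6: bank0 row2 -> HIT
Acc 7: bank1 row1 -> MISS (open row1); precharges=4
Acc 8: bank0 row4 -> MISS (open row4); precharges=5
Acc 9: bank0 row2 -> MISS (open row2); precharges=6
Acc 10: bank0 row2 -> HIT
Acc 11: bank0 row4 -> MISS (open row4); precharges=7

Answer: M M M M M H M M M H M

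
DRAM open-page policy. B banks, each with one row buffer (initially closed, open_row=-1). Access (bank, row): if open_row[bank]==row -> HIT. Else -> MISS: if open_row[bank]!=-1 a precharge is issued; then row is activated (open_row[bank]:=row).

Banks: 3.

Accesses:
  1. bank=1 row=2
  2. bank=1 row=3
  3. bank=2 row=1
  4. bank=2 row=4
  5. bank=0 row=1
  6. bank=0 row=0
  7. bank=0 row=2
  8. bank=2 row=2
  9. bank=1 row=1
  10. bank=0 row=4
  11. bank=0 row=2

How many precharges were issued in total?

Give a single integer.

Answer: 8

Derivation:
Acc 1: bank1 row2 -> MISS (open row2); precharges=0
Acc 2: bank1 row3 -> MISS (open row3); precharges=1
Acc 3: bank2 row1 -> MISS (open row1); precharges=1
Acc 4: bank2 row4 -> MISS (open row4); precharges=2
Acc 5: bank0 row1 -> MISS (open row1); precharges=2
Acc 6: bank0 row0 -> MISS (open row0); precharges=3
Acc 7: bank0 row2 -> MISS (open row2); precharges=4
Acc 8: bank2 row2 -> MISS (open row2); precharges=5
Acc 9: bank1 row1 -> MISS (open row1); precharges=6
Acc 10: bank0 row4 -> MISS (open row4); precharges=7
Acc 11: bank0 row2 -> MISS (open row2); precharges=8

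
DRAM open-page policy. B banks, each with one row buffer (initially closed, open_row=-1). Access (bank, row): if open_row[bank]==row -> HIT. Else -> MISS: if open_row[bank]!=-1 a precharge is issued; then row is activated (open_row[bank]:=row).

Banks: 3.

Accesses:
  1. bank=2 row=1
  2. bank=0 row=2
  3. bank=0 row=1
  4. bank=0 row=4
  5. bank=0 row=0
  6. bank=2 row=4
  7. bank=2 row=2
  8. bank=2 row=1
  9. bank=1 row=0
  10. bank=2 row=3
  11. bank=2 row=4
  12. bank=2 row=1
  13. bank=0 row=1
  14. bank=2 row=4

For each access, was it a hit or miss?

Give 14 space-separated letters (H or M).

Answer: M M M M M M M M M M M M M M

Derivation:
Acc 1: bank2 row1 -> MISS (open row1); precharges=0
Acc 2: bank0 row2 -> MISS (open row2); precharges=0
Acc 3: bank0 row1 -> MISS (open row1); precharges=1
Acc 4: bank0 row4 -> MISS (open row4); precharges=2
Acc 5: bank0 row0 -> MISS (open row0); precharges=3
Acc 6: bank2 row4 -> MISS (open row4); precharges=4
Acc 7: bank2 row2 -> MISS (open row2); precharges=5
Acc 8: bank2 row1 -> MISS (open row1); precharges=6
Acc 9: bank1 row0 -> MISS (open row0); precharges=6
Acc 10: bank2 row3 -> MISS (open row3); precharges=7
Acc 11: bank2 row4 -> MISS (open row4); precharges=8
Acc 12: bank2 row1 -> MISS (open row1); precharges=9
Acc 13: bank0 row1 -> MISS (open row1); precharges=10
Acc 14: bank2 row4 -> MISS (open row4); precharges=11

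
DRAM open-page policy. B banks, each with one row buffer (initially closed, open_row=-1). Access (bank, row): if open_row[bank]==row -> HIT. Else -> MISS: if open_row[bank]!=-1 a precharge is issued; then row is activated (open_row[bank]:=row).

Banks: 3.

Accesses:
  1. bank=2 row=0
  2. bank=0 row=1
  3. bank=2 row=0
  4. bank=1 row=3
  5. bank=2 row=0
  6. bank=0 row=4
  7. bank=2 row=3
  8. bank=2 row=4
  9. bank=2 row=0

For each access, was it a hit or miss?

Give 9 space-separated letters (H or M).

Answer: M M H M H M M M M

Derivation:
Acc 1: bank2 row0 -> MISS (open row0); precharges=0
Acc 2: bank0 row1 -> MISS (open row1); precharges=0
Acc 3: bank2 row0 -> HIT
Acc 4: bank1 row3 -> MISS (open row3); precharges=0
Acc 5: bank2 row0 -> HIT
Acc 6: bank0 row4 -> MISS (open row4); precharges=1
Acc 7: bank2 row3 -> MISS (open row3); precharges=2
Acc 8: bank2 row4 -> MISS (open row4); precharges=3
Acc 9: bank2 row0 -> MISS (open row0); precharges=4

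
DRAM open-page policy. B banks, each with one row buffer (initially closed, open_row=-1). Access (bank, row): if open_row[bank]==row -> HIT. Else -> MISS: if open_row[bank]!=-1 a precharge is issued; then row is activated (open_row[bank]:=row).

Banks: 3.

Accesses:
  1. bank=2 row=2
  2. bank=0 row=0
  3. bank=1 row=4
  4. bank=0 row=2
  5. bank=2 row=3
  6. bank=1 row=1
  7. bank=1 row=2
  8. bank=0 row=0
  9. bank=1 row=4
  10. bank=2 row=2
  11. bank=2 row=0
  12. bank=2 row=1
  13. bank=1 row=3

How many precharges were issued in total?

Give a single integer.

Acc 1: bank2 row2 -> MISS (open row2); precharges=0
Acc 2: bank0 row0 -> MISS (open row0); precharges=0
Acc 3: bank1 row4 -> MISS (open row4); precharges=0
Acc 4: bank0 row2 -> MISS (open row2); precharges=1
Acc 5: bank2 row3 -> MISS (open row3); precharges=2
Acc 6: bank1 row1 -> MISS (open row1); precharges=3
Acc 7: bank1 row2 -> MISS (open row2); precharges=4
Acc 8: bank0 row0 -> MISS (open row0); precharges=5
Acc 9: bank1 row4 -> MISS (open row4); precharges=6
Acc 10: bank2 row2 -> MISS (open row2); precharges=7
Acc 11: bank2 row0 -> MISS (open row0); precharges=8
Acc 12: bank2 row1 -> MISS (open row1); precharges=9
Acc 13: bank1 row3 -> MISS (open row3); precharges=10

Answer: 10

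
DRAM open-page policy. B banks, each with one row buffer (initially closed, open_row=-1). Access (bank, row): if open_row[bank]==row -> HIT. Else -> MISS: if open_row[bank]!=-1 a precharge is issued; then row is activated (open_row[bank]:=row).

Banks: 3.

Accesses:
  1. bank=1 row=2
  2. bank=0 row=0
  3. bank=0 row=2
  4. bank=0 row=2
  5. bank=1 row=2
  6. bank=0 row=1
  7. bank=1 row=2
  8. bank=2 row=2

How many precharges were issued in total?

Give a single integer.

Answer: 2

Derivation:
Acc 1: bank1 row2 -> MISS (open row2); precharges=0
Acc 2: bank0 row0 -> MISS (open row0); precharges=0
Acc 3: bank0 row2 -> MISS (open row2); precharges=1
Acc 4: bank0 row2 -> HIT
Acc 5: bank1 row2 -> HIT
Acc 6: bank0 row1 -> MISS (open row1); precharges=2
Acc 7: bank1 row2 -> HIT
Acc 8: bank2 row2 -> MISS (open row2); precharges=2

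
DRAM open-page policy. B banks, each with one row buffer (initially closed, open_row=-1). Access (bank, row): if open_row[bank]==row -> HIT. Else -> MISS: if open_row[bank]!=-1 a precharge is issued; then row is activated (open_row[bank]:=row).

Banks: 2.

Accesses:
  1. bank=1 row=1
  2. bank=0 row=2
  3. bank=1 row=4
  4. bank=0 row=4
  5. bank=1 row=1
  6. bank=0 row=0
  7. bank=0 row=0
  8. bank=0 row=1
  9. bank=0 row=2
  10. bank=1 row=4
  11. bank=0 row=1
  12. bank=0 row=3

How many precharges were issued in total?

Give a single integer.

Answer: 9

Derivation:
Acc 1: bank1 row1 -> MISS (open row1); precharges=0
Acc 2: bank0 row2 -> MISS (open row2); precharges=0
Acc 3: bank1 row4 -> MISS (open row4); precharges=1
Acc 4: bank0 row4 -> MISS (open row4); precharges=2
Acc 5: bank1 row1 -> MISS (open row1); precharges=3
Acc 6: bank0 row0 -> MISS (open row0); precharges=4
Acc 7: bank0 row0 -> HIT
Acc 8: bank0 row1 -> MISS (open row1); precharges=5
Acc 9: bank0 row2 -> MISS (open row2); precharges=6
Acc 10: bank1 row4 -> MISS (open row4); precharges=7
Acc 11: bank0 row1 -> MISS (open row1); precharges=8
Acc 12: bank0 row3 -> MISS (open row3); precharges=9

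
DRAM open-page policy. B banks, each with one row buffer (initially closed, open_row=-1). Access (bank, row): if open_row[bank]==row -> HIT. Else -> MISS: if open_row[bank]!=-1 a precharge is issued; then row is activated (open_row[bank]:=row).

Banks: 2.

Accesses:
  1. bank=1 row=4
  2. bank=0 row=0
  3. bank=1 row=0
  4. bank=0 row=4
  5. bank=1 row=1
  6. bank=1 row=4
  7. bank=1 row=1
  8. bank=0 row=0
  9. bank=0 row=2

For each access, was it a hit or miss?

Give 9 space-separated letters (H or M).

Answer: M M M M M M M M M

Derivation:
Acc 1: bank1 row4 -> MISS (open row4); precharges=0
Acc 2: bank0 row0 -> MISS (open row0); precharges=0
Acc 3: bank1 row0 -> MISS (open row0); precharges=1
Acc 4: bank0 row4 -> MISS (open row4); precharges=2
Acc 5: bank1 row1 -> MISS (open row1); precharges=3
Acc 6: bank1 row4 -> MISS (open row4); precharges=4
Acc 7: bank1 row1 -> MISS (open row1); precharges=5
Acc 8: bank0 row0 -> MISS (open row0); precharges=6
Acc 9: bank0 row2 -> MISS (open row2); precharges=7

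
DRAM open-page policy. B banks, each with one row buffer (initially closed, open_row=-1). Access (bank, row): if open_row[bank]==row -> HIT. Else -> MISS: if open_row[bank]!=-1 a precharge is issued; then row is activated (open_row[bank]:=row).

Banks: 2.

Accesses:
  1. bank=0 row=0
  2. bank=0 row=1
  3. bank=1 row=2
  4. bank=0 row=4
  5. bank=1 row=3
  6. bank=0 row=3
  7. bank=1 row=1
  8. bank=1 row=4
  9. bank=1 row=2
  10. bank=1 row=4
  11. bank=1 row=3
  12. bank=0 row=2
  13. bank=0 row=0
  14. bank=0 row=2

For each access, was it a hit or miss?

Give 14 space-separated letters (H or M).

Acc 1: bank0 row0 -> MISS (open row0); precharges=0
Acc 2: bank0 row1 -> MISS (open row1); precharges=1
Acc 3: bank1 row2 -> MISS (open row2); precharges=1
Acc 4: bank0 row4 -> MISS (open row4); precharges=2
Acc 5: bank1 row3 -> MISS (open row3); precharges=3
Acc 6: bank0 row3 -> MISS (open row3); precharges=4
Acc 7: bank1 row1 -> MISS (open row1); precharges=5
Acc 8: bank1 row4 -> MISS (open row4); precharges=6
Acc 9: bank1 row2 -> MISS (open row2); precharges=7
Acc 10: bank1 row4 -> MISS (open row4); precharges=8
Acc 11: bank1 row3 -> MISS (open row3); precharges=9
Acc 12: bank0 row2 -> MISS (open row2); precharges=10
Acc 13: bank0 row0 -> MISS (open row0); precharges=11
Acc 14: bank0 row2 -> MISS (open row2); precharges=12

Answer: M M M M M M M M M M M M M M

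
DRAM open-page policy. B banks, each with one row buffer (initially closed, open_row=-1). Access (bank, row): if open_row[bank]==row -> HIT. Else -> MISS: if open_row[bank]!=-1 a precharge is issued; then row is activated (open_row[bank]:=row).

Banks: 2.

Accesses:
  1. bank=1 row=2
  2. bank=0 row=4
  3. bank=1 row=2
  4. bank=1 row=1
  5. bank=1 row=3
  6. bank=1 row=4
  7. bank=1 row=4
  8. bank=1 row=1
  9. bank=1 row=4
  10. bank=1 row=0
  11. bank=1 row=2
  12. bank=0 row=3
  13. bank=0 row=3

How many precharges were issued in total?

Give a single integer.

Acc 1: bank1 row2 -> MISS (open row2); precharges=0
Acc 2: bank0 row4 -> MISS (open row4); precharges=0
Acc 3: bank1 row2 -> HIT
Acc 4: bank1 row1 -> MISS (open row1); precharges=1
Acc 5: bank1 row3 -> MISS (open row3); precharges=2
Acc 6: bank1 row4 -> MISS (open row4); precharges=3
Acc 7: bank1 row4 -> HIT
Acc 8: bank1 row1 -> MISS (open row1); precharges=4
Acc 9: bank1 row4 -> MISS (open row4); precharges=5
Acc 10: bank1 row0 -> MISS (open row0); precharges=6
Acc 11: bank1 row2 -> MISS (open row2); precharges=7
Acc 12: bank0 row3 -> MISS (open row3); precharges=8
Acc 13: bank0 row3 -> HIT

Answer: 8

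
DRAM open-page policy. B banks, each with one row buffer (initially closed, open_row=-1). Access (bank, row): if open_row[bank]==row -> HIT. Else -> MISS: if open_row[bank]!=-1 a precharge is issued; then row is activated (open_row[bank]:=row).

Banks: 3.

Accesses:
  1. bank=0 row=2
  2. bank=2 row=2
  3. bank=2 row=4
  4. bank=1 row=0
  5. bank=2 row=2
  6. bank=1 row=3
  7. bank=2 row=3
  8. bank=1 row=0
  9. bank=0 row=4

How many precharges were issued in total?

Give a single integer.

Acc 1: bank0 row2 -> MISS (open row2); precharges=0
Acc 2: bank2 row2 -> MISS (open row2); precharges=0
Acc 3: bank2 row4 -> MISS (open row4); precharges=1
Acc 4: bank1 row0 -> MISS (open row0); precharges=1
Acc 5: bank2 row2 -> MISS (open row2); precharges=2
Acc 6: bank1 row3 -> MISS (open row3); precharges=3
Acc 7: bank2 row3 -> MISS (open row3); precharges=4
Acc 8: bank1 row0 -> MISS (open row0); precharges=5
Acc 9: bank0 row4 -> MISS (open row4); precharges=6

Answer: 6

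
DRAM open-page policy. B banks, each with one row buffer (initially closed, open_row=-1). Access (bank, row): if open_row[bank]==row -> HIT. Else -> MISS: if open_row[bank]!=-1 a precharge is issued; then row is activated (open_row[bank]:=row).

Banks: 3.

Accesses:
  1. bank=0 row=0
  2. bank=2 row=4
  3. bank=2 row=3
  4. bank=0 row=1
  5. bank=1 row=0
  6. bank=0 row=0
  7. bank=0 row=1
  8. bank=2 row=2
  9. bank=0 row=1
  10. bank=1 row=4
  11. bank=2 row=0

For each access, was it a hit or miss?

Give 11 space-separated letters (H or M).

Acc 1: bank0 row0 -> MISS (open row0); precharges=0
Acc 2: bank2 row4 -> MISS (open row4); precharges=0
Acc 3: bank2 row3 -> MISS (open row3); precharges=1
Acc 4: bank0 row1 -> MISS (open row1); precharges=2
Acc 5: bank1 row0 -> MISS (open row0); precharges=2
Acc 6: bank0 row0 -> MISS (open row0); precharges=3
Acc 7: bank0 row1 -> MISS (open row1); precharges=4
Acc 8: bank2 row2 -> MISS (open row2); precharges=5
Acc 9: bank0 row1 -> HIT
Acc 10: bank1 row4 -> MISS (open row4); precharges=6
Acc 11: bank2 row0 -> MISS (open row0); precharges=7

Answer: M M M M M M M M H M M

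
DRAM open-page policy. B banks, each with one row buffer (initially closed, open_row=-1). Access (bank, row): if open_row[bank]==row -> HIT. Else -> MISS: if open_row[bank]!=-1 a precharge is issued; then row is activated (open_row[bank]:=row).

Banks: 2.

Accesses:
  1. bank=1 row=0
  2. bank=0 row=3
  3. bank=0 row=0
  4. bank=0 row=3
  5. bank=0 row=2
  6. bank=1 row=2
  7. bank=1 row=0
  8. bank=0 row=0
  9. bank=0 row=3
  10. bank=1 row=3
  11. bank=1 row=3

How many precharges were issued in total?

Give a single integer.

Acc 1: bank1 row0 -> MISS (open row0); precharges=0
Acc 2: bank0 row3 -> MISS (open row3); precharges=0
Acc 3: bank0 row0 -> MISS (open row0); precharges=1
Acc 4: bank0 row3 -> MISS (open row3); precharges=2
Acc 5: bank0 row2 -> MISS (open row2); precharges=3
Acc 6: bank1 row2 -> MISS (open row2); precharges=4
Acc 7: bank1 row0 -> MISS (open row0); precharges=5
Acc 8: bank0 row0 -> MISS (open row0); precharges=6
Acc 9: bank0 row3 -> MISS (open row3); precharges=7
Acc 10: bank1 row3 -> MISS (open row3); precharges=8
Acc 11: bank1 row3 -> HIT

Answer: 8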